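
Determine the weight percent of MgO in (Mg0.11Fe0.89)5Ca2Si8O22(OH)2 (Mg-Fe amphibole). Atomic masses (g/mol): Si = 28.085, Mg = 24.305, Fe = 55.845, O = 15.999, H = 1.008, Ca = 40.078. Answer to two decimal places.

2.33 wt%

Formula mass = 952.706 g/mol.
0.55 Mg → 0.5500 mol MgO per formula unit; M(MgO) = 40.304, so MgO mass = 22.167 g.
22.167/952.706 × 100 = 2.33 wt%.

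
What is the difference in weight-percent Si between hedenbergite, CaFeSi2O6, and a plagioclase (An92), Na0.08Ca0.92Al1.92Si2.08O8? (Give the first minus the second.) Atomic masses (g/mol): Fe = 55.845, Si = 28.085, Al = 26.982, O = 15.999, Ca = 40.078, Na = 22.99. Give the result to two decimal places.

1.55 percentage points

M(CaFeSi2O6) = 248.087 g/mol, so wt% Si = 56.170/248.087 × 100 = 22.64%.
M(Na0.08Ca0.92Al1.92Si2.08O8) = 276.925 g/mol, so wt% Si = 58.417/276.925 × 100 = 21.09%.
22.64 − 21.09 = 1.55 pp.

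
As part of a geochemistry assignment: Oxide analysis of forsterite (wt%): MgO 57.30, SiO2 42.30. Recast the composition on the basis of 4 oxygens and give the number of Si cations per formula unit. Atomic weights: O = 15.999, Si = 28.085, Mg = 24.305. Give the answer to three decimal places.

0.995 Si apfu

MgO (M=40.304): mol = 1.42170; Mg = 1.42170, O = 1.42170.
SiO2 (M=60.083): mol = 0.70403; Si = 0.70403, O = 1.40806.
ΣO = 2.82976; factor = 4/ΣO = 1.41355.
Si apfu = 0.70403 × 1.41355 = 0.995.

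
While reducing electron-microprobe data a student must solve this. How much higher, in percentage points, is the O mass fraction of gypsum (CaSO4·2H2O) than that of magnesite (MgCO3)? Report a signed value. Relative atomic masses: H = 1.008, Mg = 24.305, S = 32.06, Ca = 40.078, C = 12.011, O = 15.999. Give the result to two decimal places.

-1.17 percentage points

First mineral: 95.994 g O in 172.164 g formula = 55.76 wt% O.
Second mineral: 47.997 g O in 84.313 g formula = 56.93 wt% O.
55.76% − 56.93% gives a difference of -1.17 percentage points.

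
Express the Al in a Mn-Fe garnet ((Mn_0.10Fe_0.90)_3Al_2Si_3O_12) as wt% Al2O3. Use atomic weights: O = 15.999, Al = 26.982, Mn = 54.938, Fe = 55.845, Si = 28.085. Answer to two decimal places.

Molar mass of (Mn_0.10Fe_0.90)_3Al_2Si_3O_12 = 0.30·54.938 + 2.70·55.845 + 2·26.982 + 3·28.085 + 12·15.999 = 497.470 g/mol.
Each formula unit contains 2 Al, equivalent to 2/2 = 1.0000 mol Al2O3.
M(Al2O3) = 2×26.982 + 3×15.999 = 101.961 g/mol.
Mass of Al2O3 per formula unit = 1.0000 × 101.961 = 101.961 g.
Al2O3 wt% = 101.961 / 497.470 × 100 = 20.50%.

20.50 wt%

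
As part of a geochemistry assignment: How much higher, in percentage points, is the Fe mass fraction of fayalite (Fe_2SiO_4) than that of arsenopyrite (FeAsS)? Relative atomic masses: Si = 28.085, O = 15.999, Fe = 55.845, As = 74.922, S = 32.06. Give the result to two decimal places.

Fe in Fe_2SiO_4: molar mass 203.771 g/mol; 2×55.845 = 111.690 g → 54.81 wt%.
Fe in FeAsS: molar mass 162.827 g/mol; 1×55.845 = 55.845 g → 34.30 wt%.
Difference = 54.81 − 34.30 = 20.51 percentage points.

20.51 percentage points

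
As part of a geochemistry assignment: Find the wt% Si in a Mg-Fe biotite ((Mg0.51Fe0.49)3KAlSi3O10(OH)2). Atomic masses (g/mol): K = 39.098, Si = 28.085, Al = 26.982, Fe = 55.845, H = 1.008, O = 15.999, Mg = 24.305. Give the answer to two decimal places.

Formula mass = 1.53×24.305 + 1.47×55.845 + 1×39.098 + 1×26.982 + 3×28.085 + 12×15.999 + 2×1.008 = 463.618 g/mol, of which 84.255 g is Si.
So Si makes up 84.255/463.618 = 0.1817 of the mass, i.e. 18.17%.

18.17 mass %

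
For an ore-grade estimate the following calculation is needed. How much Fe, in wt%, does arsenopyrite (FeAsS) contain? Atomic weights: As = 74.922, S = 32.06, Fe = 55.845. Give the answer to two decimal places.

34.30 wt%

Formula mass = 1×55.845 + 1×74.922 + 1×32.06 = 162.827 g/mol, of which 55.845 g is Fe.
So Fe makes up 55.845/162.827 = 0.3430 of the mass, i.e. 34.30%.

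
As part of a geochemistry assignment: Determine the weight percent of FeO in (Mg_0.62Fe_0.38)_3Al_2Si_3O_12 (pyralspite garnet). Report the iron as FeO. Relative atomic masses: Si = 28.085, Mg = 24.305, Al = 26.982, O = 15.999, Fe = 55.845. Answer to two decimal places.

Formula mass = 439.078 g/mol.
1.14 Fe → 1.1400 mol FeO per formula unit; M(FeO) = 71.844, so FeO mass = 81.902 g.
81.902/439.078 × 100 = 18.65 wt%.

18.65 wt%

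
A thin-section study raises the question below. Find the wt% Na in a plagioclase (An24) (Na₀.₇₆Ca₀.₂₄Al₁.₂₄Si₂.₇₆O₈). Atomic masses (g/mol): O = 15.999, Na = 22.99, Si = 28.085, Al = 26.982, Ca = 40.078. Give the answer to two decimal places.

Molar mass of Na₀.₇₆Ca₀.₂₄Al₁.₂₄Si₂.₇₆O₈: 0.76*22.99 + 0.24*40.078 + 1.24*26.982 + 2.76*28.085 + 8*15.999 = 266.055 g/mol.
Mass of Na per formula unit: 0.76 × 22.99 = 17.472 g.
Weight fraction Na = 17.472 / 266.055 = 0.0657.

6.57 wt%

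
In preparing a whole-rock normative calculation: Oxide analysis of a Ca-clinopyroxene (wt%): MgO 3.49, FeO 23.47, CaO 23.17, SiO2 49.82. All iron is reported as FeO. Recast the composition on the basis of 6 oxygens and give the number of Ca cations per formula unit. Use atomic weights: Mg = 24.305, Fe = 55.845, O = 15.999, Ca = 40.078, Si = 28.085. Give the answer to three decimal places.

MgO (M=40.304): mol = 0.08659; Mg = 0.08659, O = 0.08659.
FeO (M=71.844): mol = 0.32668; Fe = 0.32668, O = 0.32668.
CaO (M=56.077): mol = 0.41318; Ca = 0.41318, O = 0.41318.
SiO2 (M=60.083): mol = 0.82919; Si = 0.82919, O = 1.65838.
ΣO = 2.48483; factor = 6/ΣO = 2.41465.
Ca apfu = 0.41318 × 2.41465 = 0.998.

0.998 Ca apfu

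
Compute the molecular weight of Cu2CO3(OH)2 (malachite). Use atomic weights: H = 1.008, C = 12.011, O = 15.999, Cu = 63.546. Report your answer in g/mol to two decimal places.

Cu: 2 × 63.546 = 127.0920
C: 1 × 12.011 = 12.0110
O: 5 × 15.999 = 79.9950
H: 2 × 1.008 = 2.0160
Summing the contributions gives the formula mass.

221.11 g/mol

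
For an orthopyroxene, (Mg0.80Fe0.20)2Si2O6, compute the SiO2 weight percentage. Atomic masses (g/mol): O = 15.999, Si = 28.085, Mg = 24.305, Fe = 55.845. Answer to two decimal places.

56.31 wt%

M((Mg0.80Fe0.20)2Si2O6) = 213.390 g/mol; M(SiO2) = 60.083 g/mol.
Moles SiO2 per formula unit = 2 Si ÷ 1 = 2.0000.
SiO2 fraction = (2.0000 × 60.083) / 213.390 = 120.166/213.390 = 0.5631.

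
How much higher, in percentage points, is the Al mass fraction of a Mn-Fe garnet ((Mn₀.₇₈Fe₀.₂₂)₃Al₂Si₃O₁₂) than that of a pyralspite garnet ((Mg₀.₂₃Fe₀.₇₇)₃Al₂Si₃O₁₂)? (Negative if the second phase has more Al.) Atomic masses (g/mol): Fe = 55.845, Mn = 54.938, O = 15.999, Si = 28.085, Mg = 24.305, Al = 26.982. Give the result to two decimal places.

M((Mn₀.₇₈Fe₀.₂₂)₃Al₂Si₃O₁₂) = 495.620 g/mol, so wt% Al = 53.964/495.620 × 100 = 10.89%.
M((Mg₀.₂₃Fe₀.₇₇)₃Al₂Si₃O₁₂) = 475.979 g/mol, so wt% Al = 53.964/475.979 × 100 = 11.34%.
10.89 − 11.34 = -0.45 pp.

-0.45 percentage points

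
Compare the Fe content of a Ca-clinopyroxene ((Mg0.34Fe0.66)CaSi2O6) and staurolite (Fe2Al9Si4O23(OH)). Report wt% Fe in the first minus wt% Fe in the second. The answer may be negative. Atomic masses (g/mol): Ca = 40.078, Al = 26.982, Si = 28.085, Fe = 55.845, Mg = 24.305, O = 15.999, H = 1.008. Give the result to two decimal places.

2.42 percentage points

Fe in (Mg0.34Fe0.66)CaSi2O6: molar mass 237.363 g/mol; 0.66×55.845 = 36.858 g → 15.53 wt%.
Fe in Fe2Al9Si4O23(OH): molar mass 851.852 g/mol; 2×55.845 = 111.690 g → 13.11 wt%.
Difference = 15.53 − 13.11 = 2.42 percentage points.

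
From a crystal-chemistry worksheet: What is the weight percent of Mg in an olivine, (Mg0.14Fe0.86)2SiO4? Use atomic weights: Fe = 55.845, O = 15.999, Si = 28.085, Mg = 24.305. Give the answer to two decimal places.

3.49 weight percent

Molar mass of (Mg0.14Fe0.86)2SiO4: 0.28·24.305 + 1.72·55.845 + 1·28.085 + 4·15.999 = 194.940 g/mol.
Mass of Mg per formula unit: 0.28 × 24.305 = 6.805 g.
Weight fraction Mg = 6.805 / 194.940 = 0.0349.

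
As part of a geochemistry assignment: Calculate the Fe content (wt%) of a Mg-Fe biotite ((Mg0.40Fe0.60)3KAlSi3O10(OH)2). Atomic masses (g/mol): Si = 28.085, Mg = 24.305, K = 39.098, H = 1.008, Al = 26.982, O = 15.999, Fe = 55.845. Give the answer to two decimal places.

Formula mass = 1.20×24.305 + 1.80×55.845 + 1×39.098 + 1×26.982 + 3×28.085 + 12×15.999 + 2×1.008 = 474.026 g/mol, of which 100.521 g is Fe.
So Fe makes up 100.521/474.026 = 0.2121 of the mass, i.e. 21.21%.

21.21 wt%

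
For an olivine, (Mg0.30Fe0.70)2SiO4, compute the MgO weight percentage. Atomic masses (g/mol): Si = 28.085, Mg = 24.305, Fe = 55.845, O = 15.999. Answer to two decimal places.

13.08 wt%

Formula mass = 184.847 g/mol.
0.60 Mg → 0.6000 mol MgO per formula unit; M(MgO) = 40.304, so MgO mass = 24.182 g.
24.182/184.847 × 100 = 13.08 wt%.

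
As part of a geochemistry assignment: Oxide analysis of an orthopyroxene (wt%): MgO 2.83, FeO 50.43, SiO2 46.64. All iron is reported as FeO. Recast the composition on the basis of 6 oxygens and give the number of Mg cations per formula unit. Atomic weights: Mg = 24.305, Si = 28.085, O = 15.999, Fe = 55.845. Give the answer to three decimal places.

0.181 Mg apfu

MgO: 2.83/40.304 = 0.07022 mol → 0.07022 mol Mg, 0.07022 mol O.
FeO: 50.43/71.844 = 0.70194 mol → 0.70194 mol Fe, 0.70194 mol O.
SiO2: 46.64/60.083 = 0.77626 mol → 0.77626 mol Si, 1.55252 mol O.
Total oxygen = 2.32468 mol. Normalization factor = 6/2.32468 = 2.58100.
Mg per 6 O = 0.07022 × 2.58100 = 0.181.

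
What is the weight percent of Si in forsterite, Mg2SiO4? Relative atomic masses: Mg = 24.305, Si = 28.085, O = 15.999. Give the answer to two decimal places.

Formula mass = 2*24.305 + 1*28.085 + 4*15.999 = 140.691 g/mol, of which 28.085 g is Si.
So Si makes up 28.085/140.691 = 0.1996 of the mass, i.e. 19.96%.

19.96 wt%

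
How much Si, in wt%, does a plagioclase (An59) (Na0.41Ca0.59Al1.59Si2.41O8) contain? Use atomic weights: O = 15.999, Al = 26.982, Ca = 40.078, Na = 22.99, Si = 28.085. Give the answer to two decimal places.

24.92 wt%

Formula mass = 0.41*22.99 + 0.59*40.078 + 1.59*26.982 + 2.41*28.085 + 8*15.999 = 271.650 g/mol, of which 67.685 g is Si.
So Si makes up 67.685/271.650 = 0.2492 of the mass, i.e. 24.92%.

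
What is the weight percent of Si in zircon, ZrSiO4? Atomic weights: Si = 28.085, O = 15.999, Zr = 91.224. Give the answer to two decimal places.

Molar mass of ZrSiO4: 1×91.224 + 1×28.085 + 4×15.999 = 183.305 g/mol.
Mass of Si per formula unit: 1 × 28.085 = 28.085 g.
Weight fraction Si = 28.085 / 183.305 = 0.1532.

15.32 wt%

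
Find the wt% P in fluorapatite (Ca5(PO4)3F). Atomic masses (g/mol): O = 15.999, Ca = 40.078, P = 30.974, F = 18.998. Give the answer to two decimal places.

Molar mass of Ca5(PO4)3F: 5*40.078 + 3*30.974 + 12*15.999 + 1*18.998 = 504.298 g/mol.
Mass of P per formula unit: 3 × 30.974 = 92.922 g.
Weight fraction P = 92.922 / 504.298 = 0.1843.

18.43 weight percent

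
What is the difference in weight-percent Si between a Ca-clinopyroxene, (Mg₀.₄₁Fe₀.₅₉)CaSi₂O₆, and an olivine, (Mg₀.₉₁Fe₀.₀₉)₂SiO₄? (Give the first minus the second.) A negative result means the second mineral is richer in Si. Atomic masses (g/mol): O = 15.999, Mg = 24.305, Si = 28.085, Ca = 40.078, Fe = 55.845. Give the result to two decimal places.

4.70 percentage points

First mineral: 56.170 g Si in 235.156 g formula = 23.89 wt% Si.
Second mineral: 28.085 g Si in 146.368 g formula = 19.19 wt% Si.
23.89% − 19.19% gives a difference of 4.70 percentage points.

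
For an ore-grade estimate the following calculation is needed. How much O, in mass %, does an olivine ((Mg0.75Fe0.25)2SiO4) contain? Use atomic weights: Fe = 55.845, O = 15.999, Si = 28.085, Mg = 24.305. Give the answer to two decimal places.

40.90 mass %

M((Mg0.75Fe0.25)2SiO4) = 156.461 g/mol.
O contributes 4 × 15.999 = 63.996 g per mole.
63.996/156.461 = 0.4090 → 40.90%.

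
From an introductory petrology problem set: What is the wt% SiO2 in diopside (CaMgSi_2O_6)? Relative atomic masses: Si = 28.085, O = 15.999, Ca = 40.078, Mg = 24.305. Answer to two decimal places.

Formula mass = 216.547 g/mol.
2 Si → 2.0000 mol SiO2 per formula unit; M(SiO2) = 60.083, so SiO2 mass = 120.166 g.
120.166/216.547 × 100 = 55.49 wt%.

55.49 wt%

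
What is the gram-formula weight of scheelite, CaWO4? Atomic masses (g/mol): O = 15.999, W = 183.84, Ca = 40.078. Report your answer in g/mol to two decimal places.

287.91 g/mol

M = 1×40.078 + 1×183.84 + 4×15.999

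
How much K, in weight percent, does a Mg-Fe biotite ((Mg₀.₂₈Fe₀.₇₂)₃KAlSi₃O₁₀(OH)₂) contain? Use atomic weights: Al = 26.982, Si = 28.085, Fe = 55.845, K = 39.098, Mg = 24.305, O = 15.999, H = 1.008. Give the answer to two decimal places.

Molar mass of (Mg₀.₂₈Fe₀.₇₂)₃KAlSi₃O₁₀(OH)₂: 0.84*24.305 + 2.16*55.845 + 1*39.098 + 1*26.982 + 3*28.085 + 12*15.999 + 2*1.008 = 485.380 g/mol.
Mass of K per formula unit: 1 × 39.098 = 39.098 g.
Weight fraction K = 39.098 / 485.380 = 0.0806.

8.06 weight percent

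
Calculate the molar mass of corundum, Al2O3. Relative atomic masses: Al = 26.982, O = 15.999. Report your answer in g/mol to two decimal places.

The formula mass is the sum 2(26.982) + 3(15.999).

101.96 g/mol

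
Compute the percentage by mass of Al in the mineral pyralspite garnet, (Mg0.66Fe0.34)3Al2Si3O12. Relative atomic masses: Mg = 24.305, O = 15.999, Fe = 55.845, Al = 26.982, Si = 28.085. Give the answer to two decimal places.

M((Mg0.66Fe0.34)3Al2Si3O12) = 435.293 g/mol.
Al contributes 2 × 26.982 = 53.964 g per mole.
53.964/435.293 = 0.1240 → 12.40%.

12.40 wt%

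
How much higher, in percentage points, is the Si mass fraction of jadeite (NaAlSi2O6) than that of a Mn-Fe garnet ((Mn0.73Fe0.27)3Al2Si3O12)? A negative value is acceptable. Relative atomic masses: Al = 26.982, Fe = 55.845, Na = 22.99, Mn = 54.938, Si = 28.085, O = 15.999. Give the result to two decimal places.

First mineral: 56.170 g Si in 202.136 g formula = 27.79 wt% Si.
Second mineral: 84.255 g Si in 495.756 g formula = 17.00 wt% Si.
27.79% − 17.00% gives a difference of 10.79 percentage points.

10.79 percentage points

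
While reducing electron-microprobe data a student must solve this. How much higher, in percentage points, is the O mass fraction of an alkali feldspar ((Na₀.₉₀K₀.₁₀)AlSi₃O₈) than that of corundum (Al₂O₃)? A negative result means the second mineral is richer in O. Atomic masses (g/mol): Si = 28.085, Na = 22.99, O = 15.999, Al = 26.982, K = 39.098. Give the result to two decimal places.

First mineral: 127.992 g O in 263.830 g formula = 48.51 wt% O.
Second mineral: 47.997 g O in 101.961 g formula = 47.07 wt% O.
48.51% − 47.07% gives a difference of 1.44 percentage points.

1.44 percentage points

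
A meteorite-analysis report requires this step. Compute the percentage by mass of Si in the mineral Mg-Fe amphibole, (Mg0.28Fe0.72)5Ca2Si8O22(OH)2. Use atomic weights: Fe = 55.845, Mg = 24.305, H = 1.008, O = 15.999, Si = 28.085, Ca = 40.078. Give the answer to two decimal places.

Molar mass of (Mg0.28Fe0.72)5Ca2Si8O22(OH)2: 1.40*24.305 + 3.60*55.845 + 2*40.078 + 8*28.085 + 24*15.999 + 2*1.008 = 925.897 g/mol.
Mass of Si per formula unit: 8 × 28.085 = 224.680 g.
Weight fraction Si = 224.680 / 925.897 = 0.2427.

24.27 wt%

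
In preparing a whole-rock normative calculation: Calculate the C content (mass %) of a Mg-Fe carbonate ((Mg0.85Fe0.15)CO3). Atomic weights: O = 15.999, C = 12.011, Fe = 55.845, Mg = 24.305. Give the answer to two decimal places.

M((Mg0.85Fe0.15)CO3) = 89.044 g/mol.
C contributes 1 × 12.011 = 12.011 g per mole.
12.011/89.044 = 0.1349 → 13.49%.

13.49 mass %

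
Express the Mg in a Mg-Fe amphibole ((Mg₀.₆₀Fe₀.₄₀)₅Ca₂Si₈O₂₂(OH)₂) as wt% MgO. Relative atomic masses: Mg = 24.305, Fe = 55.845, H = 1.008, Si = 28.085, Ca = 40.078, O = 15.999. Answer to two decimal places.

M((Mg₀.₆₀Fe₀.₄₀)₅Ca₂Si₈O₂₂(OH)₂) = 875.433 g/mol; M(MgO) = 40.304 g/mol.
Moles MgO per formula unit = 3 Mg ÷ 1 = 3.0000.
MgO fraction = (3.0000 × 40.304) / 875.433 = 120.912/875.433 = 0.1381.

13.81 wt%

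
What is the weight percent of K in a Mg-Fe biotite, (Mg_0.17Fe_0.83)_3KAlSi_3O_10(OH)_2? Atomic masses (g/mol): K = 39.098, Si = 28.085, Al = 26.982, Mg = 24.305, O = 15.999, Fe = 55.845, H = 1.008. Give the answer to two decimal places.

7.89 mass %

Formula mass = 0.51×24.305 + 2.49×55.845 + 1×39.098 + 1×26.982 + 3×28.085 + 12×15.999 + 2×1.008 = 495.789 g/mol, of which 39.098 g is K.
So K makes up 39.098/495.789 = 0.0789 of the mass, i.e. 7.89%.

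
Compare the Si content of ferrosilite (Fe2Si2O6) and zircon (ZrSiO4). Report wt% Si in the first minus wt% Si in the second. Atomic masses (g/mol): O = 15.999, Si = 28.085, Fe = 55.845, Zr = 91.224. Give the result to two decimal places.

Si in Fe2Si2O6: molar mass 263.854 g/mol; 2×28.085 = 56.170 g → 21.29 wt%.
Si in ZrSiO4: molar mass 183.305 g/mol; 1×28.085 = 28.085 g → 15.32 wt%.
Difference = 21.29 − 15.32 = 5.97 percentage points.

5.97 percentage points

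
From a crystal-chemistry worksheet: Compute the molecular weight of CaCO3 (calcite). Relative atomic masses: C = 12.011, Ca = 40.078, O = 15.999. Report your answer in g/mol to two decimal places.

100.09 g/mol

M = 1×40.078 + 1×12.011 + 3×15.999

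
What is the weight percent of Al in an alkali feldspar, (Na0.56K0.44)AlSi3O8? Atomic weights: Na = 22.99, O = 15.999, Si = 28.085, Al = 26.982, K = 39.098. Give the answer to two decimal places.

M((Na0.56K0.44)AlSi3O8) = 269.307 g/mol.
Al contributes 1 × 26.982 = 26.982 g per mole.
26.982/269.307 = 0.1002 → 10.02%.

10.02 mass %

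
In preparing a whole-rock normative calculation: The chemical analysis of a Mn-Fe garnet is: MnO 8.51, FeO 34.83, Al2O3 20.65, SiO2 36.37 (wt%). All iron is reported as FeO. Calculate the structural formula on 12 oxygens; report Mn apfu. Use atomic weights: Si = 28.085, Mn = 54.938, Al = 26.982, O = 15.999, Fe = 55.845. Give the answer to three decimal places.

8.51 wt% MnO ÷ 70.937 g/mol = 0.11997 mol, giving 0.11997 Mn and 0.11997 O.
34.83 wt% FeO ÷ 71.844 g/mol = 0.48480 mol, giving 0.48480 Fe and 0.48480 O.
20.65 wt% Al2O3 ÷ 101.961 g/mol = 0.20253 mol, giving 0.40506 Al and 0.60759 O.
36.37 wt% SiO2 ÷ 60.083 g/mol = 0.60533 mol, giving 0.60533 Si and 1.21066 O.
Oxygen sums to 2.42302; scaling by 12/2.42302 = 4.95250 puts the formula on 12 O.
Mn: 0.11997 × 4.95250 = 0.594 atoms per formula unit.

0.594 Mn apfu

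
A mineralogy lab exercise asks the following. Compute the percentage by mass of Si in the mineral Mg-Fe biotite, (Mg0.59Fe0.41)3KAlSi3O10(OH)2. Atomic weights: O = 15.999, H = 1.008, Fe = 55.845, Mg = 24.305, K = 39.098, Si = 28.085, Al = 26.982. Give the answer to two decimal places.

Molar mass of (Mg0.59Fe0.41)3KAlSi3O10(OH)2: 1.77·24.305 + 1.23·55.845 + 1·39.098 + 1·26.982 + 3·28.085 + 12·15.999 + 2·1.008 = 456.048 g/mol.
Mass of Si per formula unit: 3 × 28.085 = 84.255 g.
Weight fraction Si = 84.255 / 456.048 = 0.1848.

18.48 mass %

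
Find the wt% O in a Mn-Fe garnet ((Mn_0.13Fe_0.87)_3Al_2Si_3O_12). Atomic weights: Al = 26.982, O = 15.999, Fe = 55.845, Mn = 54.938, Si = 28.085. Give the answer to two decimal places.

38.60 wt%

Formula mass = 0.39×54.938 + 2.61×55.845 + 2×26.982 + 3×28.085 + 12×15.999 = 497.388 g/mol, of which 191.988 g is O.
So O makes up 191.988/497.388 = 0.3860 of the mass, i.e. 38.60%.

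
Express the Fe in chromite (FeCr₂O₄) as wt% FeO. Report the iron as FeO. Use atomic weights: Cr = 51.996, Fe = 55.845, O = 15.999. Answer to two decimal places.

Formula mass = 223.833 g/mol.
1 Fe → 1.0000 mol FeO per formula unit; M(FeO) = 71.844, so FeO mass = 71.844 g.
71.844/223.833 × 100 = 32.10 wt%.

32.10 wt%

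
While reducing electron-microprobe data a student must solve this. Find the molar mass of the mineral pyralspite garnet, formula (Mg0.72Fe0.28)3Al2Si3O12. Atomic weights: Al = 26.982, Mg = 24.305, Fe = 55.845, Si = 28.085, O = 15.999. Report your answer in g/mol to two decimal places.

The formula mass is the sum 2.16(24.305) + 0.84(55.845) + 2(26.982) + 3(28.085) + 12(15.999).

429.62 g/mol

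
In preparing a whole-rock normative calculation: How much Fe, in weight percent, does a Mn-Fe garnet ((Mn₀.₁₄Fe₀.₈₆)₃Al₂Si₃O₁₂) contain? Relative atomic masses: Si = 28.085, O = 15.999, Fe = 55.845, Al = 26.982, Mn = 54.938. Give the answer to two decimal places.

28.97 weight percent

Molar mass of (Mn₀.₁₄Fe₀.₈₆)₃Al₂Si₃O₁₂: 0.42×54.938 + 2.58×55.845 + 2×26.982 + 3×28.085 + 12×15.999 = 497.361 g/mol.
Mass of Fe per formula unit: 2.58 × 55.845 = 144.080 g.
Weight fraction Fe = 144.080 / 497.361 = 0.2897.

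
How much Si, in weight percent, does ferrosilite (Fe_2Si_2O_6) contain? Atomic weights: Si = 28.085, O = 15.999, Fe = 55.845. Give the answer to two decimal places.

21.29 weight percent

Molar mass of Fe_2Si_2O_6: 2×55.845 + 2×28.085 + 6×15.999 = 263.854 g/mol.
Mass of Si per formula unit: 2 × 28.085 = 56.170 g.
Weight fraction Si = 56.170 / 263.854 = 0.2129.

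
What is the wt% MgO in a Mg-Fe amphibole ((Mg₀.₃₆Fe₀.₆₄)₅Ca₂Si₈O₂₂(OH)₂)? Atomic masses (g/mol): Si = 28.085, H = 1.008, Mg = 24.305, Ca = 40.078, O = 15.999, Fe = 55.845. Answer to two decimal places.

7.94 wt%

Formula mass = 913.281 g/mol.
1.80 Mg → 1.8000 mol MgO per formula unit; M(MgO) = 40.304, so MgO mass = 72.547 g.
72.547/913.281 × 100 = 7.94 wt%.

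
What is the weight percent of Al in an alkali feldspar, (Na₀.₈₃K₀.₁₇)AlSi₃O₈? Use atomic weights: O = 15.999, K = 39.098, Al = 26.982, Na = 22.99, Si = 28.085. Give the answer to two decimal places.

10.18 weight percent

Molar mass of (Na₀.₈₃K₀.₁₇)AlSi₃O₈: 0.83·22.99 + 0.17·39.098 + 1·26.982 + 3·28.085 + 8·15.999 = 264.957 g/mol.
Mass of Al per formula unit: 1 × 26.982 = 26.982 g.
Weight fraction Al = 26.982 / 264.957 = 0.1018.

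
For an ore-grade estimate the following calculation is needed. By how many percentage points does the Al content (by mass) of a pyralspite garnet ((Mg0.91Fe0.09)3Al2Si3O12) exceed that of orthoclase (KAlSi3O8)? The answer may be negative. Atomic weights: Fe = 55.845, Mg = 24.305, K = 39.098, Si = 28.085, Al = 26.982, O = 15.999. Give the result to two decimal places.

Al in (Mg0.91Fe0.09)3Al2Si3O12: molar mass 411.638 g/mol; 2×26.982 = 53.964 g → 13.11 wt%.
Al in KAlSi3O8: molar mass 278.327 g/mol; 1×26.982 = 26.982 g → 9.69 wt%.
Difference = 13.11 − 9.69 = 3.42 percentage points.

3.42 percentage points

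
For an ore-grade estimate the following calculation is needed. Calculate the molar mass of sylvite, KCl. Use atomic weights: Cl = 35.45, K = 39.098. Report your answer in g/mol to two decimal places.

The formula mass is the sum 1×39.098 + 1×35.45.

74.55 g/mol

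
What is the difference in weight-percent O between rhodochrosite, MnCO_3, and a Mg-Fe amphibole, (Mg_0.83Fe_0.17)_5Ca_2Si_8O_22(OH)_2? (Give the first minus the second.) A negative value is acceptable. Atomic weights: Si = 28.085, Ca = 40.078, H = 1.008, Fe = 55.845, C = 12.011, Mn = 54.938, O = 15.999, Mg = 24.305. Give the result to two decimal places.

-4.00 percentage points

First mineral: 47.997 g O in 114.946 g formula = 41.76 wt% O.
Second mineral: 383.976 g O in 839.162 g formula = 45.76 wt% O.
41.76% − 45.76% gives a difference of -4.00 percentage points.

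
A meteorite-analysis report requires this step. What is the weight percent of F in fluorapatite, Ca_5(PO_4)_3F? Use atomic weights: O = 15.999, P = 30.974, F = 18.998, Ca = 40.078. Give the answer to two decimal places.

3.77 mass %

M(Ca_5(PO_4)_3F) = 504.298 g/mol.
F contributes 1 × 18.998 = 18.998 g per mole.
18.998/504.298 = 0.0377 → 3.77%.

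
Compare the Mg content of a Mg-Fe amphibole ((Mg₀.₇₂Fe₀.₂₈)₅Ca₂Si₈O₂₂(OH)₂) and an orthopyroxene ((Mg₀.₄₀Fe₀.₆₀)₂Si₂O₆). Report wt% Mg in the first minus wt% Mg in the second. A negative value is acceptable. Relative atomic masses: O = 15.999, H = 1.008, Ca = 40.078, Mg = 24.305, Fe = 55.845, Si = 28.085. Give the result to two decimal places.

2.07 percentage points

M((Mg₀.₇₂Fe₀.₂₈)₅Ca₂Si₈O₂₂(OH)₂) = 856.509 g/mol, so wt% Mg = 87.498/856.509 × 100 = 10.22%.
M((Mg₀.₄₀Fe₀.₆₀)₂Si₂O₆) = 238.622 g/mol, so wt% Mg = 19.444/238.622 × 100 = 8.15%.
10.22 − 8.15 = 2.07 pp.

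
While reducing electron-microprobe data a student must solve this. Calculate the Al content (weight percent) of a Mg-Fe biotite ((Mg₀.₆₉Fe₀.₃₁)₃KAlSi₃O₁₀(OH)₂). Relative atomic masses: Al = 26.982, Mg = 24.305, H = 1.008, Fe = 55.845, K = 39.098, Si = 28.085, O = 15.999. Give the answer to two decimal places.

M((Mg₀.₆₉Fe₀.₃₁)₃KAlSi₃O₁₀(OH)₂) = 446.586 g/mol.
Al contributes 1 × 26.982 = 26.982 g per mole.
26.982/446.586 = 0.0604 → 6.04%.

6.04 weight percent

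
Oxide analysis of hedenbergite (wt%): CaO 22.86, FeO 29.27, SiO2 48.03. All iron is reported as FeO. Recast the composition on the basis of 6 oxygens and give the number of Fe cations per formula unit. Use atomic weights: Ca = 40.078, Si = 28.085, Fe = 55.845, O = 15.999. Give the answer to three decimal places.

1.013 Fe apfu

22.86 wt% CaO ÷ 56.077 g/mol = 0.40765 mol, giving 0.40765 Ca and 0.40765 O.
29.27 wt% FeO ÷ 71.844 g/mol = 0.40741 mol, giving 0.40741 Fe and 0.40741 O.
48.03 wt% SiO2 ÷ 60.083 g/mol = 0.79939 mol, giving 0.79939 Si and 1.59878 O.
Oxygen sums to 2.41384; scaling by 6/2.41384 = 2.48567 puts the formula on 6 O.
Fe: 0.40741 × 2.48567 = 1.013 atoms per formula unit.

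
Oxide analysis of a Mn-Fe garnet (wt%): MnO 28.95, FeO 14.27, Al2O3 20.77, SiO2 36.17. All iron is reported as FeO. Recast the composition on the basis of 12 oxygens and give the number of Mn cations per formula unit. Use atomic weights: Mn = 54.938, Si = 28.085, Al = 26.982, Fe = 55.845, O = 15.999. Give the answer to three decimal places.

2.022 Mn apfu

28.95 wt% MnO ÷ 70.937 g/mol = 0.40811 mol, giving 0.40811 Mn and 0.40811 O.
14.27 wt% FeO ÷ 71.844 g/mol = 0.19862 mol, giving 0.19862 Fe and 0.19862 O.
20.77 wt% Al2O3 ÷ 101.961 g/mol = 0.20371 mol, giving 0.40742 Al and 0.61113 O.
36.17 wt% SiO2 ÷ 60.083 g/mol = 0.60200 mol, giving 0.60200 Si and 1.20400 O.
Oxygen sums to 2.42186; scaling by 12/2.42186 = 4.95487 puts the formula on 12 O.
Mn: 0.40811 × 4.95487 = 2.022 atoms per formula unit.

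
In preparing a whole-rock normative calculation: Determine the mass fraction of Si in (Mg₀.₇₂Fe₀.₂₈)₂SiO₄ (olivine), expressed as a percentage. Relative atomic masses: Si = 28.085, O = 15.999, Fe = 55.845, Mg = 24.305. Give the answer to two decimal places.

Formula mass = 1.44·24.305 + 0.56·55.845 + 1·28.085 + 4·15.999 = 158.353 g/mol, of which 28.085 g is Si.
So Si makes up 28.085/158.353 = 0.1774 of the mass, i.e. 17.74%.

17.74 wt%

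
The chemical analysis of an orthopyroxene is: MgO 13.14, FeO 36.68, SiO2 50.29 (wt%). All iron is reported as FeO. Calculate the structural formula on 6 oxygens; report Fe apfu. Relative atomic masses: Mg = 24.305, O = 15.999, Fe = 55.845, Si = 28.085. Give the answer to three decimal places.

1.220 Fe apfu

MgO (M=40.304): mol = 0.32602; Mg = 0.32602, O = 0.32602.
FeO (M=71.844): mol = 0.51055; Fe = 0.51055, O = 0.51055.
SiO2 (M=60.083): mol = 0.83701; Si = 0.83701, O = 1.67402.
ΣO = 2.51059; factor = 6/ΣO = 2.38988.
Fe apfu = 0.51055 × 2.38988 = 1.220.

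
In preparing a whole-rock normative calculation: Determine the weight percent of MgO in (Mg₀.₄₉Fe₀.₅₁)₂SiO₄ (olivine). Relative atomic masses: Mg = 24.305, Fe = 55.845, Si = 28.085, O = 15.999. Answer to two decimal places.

Formula mass = 172.862 g/mol.
0.98 Mg → 0.9800 mol MgO per formula unit; M(MgO) = 40.304, so MgO mass = 39.498 g.
39.498/172.862 × 100 = 22.85 wt%.

22.85 wt%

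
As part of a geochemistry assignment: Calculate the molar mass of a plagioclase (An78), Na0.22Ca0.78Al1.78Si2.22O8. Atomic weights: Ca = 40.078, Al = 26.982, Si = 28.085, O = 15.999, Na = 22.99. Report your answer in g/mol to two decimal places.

274.69 g/mol

Na: 0.22 × 22.99 = 5.0578
Ca: 0.78 × 40.078 = 31.2608
Al: 1.78 × 26.982 = 48.0280
Si: 2.22 × 28.085 = 62.3487
O: 8 × 15.999 = 127.9920
Summing the contributions gives the formula mass.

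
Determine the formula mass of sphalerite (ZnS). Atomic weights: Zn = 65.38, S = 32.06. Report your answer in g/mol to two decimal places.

97.44 g/mol

Zn: 1 × 65.38 = 65.3800
S: 1 × 32.06 = 32.0600
Summing the contributions gives the formula mass.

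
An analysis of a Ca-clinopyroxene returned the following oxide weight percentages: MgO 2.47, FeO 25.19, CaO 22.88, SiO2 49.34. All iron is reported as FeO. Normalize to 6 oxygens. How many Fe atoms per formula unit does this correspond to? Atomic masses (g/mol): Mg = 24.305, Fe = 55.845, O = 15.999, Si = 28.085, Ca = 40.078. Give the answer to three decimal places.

0.854 Fe apfu

MgO: 2.47/40.304 = 0.06128 mol → 0.06128 mol Mg, 0.06128 mol O.
FeO: 25.19/71.844 = 0.35062 mol → 0.35062 mol Fe, 0.35062 mol O.
CaO: 22.88/56.077 = 0.40801 mol → 0.40801 mol Ca, 0.40801 mol O.
SiO2: 49.34/60.083 = 0.82120 mol → 0.82120 mol Si, 1.64240 mol O.
Total oxygen = 2.46231 mol. Normalization factor = 6/2.46231 = 2.43674.
Fe per 6 O = 0.35062 × 2.43674 = 0.854.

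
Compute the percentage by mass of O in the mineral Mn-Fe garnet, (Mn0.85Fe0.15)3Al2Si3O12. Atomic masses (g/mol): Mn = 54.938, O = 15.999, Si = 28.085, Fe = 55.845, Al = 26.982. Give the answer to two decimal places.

38.75 wt%

Formula mass = 2.55*54.938 + 0.45*55.845 + 2*26.982 + 3*28.085 + 12*15.999 = 495.429 g/mol, of which 191.988 g is O.
So O makes up 191.988/495.429 = 0.3875 of the mass, i.e. 38.75%.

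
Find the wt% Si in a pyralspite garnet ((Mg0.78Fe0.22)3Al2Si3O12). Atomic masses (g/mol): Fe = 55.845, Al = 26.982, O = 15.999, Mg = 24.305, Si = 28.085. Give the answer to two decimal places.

19.87 weight percent

M((Mg0.78Fe0.22)3Al2Si3O12) = 423.938 g/mol.
Si contributes 3 × 28.085 = 84.255 g per mole.
84.255/423.938 = 0.1987 → 19.87%.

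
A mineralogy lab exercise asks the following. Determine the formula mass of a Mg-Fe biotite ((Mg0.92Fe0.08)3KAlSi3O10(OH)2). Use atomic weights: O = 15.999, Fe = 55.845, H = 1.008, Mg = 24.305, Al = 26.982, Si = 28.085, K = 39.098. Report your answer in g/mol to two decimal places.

424.82 g/mol

The formula mass is the sum 2.76*24.305 + 0.24*55.845 + 1*39.098 + 1*26.982 + 3*28.085 + 12*15.999 + 2*1.008.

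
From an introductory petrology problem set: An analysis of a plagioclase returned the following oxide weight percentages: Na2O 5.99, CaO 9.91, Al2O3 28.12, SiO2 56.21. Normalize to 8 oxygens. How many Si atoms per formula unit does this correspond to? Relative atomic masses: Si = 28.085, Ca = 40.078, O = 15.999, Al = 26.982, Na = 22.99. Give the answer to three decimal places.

2.518 Si apfu

5.99 wt% Na2O ÷ 61.979 g/mol = 0.09665 mol, giving 0.19330 Na and 0.09665 O.
9.91 wt% CaO ÷ 56.077 g/mol = 0.17672 mol, giving 0.17672 Ca and 0.17672 O.
28.12 wt% Al2O3 ÷ 101.961 g/mol = 0.27579 mol, giving 0.55158 Al and 0.82737 O.
56.21 wt% SiO2 ÷ 60.083 g/mol = 0.93554 mol, giving 0.93554 Si and 1.87108 O.
Oxygen sums to 2.97182; scaling by 8/2.97182 = 2.69195 puts the formula on 8 O.
Si: 0.93554 × 2.69195 = 2.518 atoms per formula unit.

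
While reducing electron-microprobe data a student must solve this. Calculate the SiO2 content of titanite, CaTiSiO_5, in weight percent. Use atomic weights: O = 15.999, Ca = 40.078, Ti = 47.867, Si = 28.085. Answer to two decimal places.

30.65 wt%

Molar mass of CaTiSiO_5 = 1×40.078 + 1×47.867 + 1×28.085 + 5×15.999 = 196.025 g/mol.
Each formula unit contains 1 Si, equivalent to 1/1 = 1.0000 mol SiO2.
M(SiO2) = 1×28.085 + 2×15.999 = 60.083 g/mol.
Mass of SiO2 per formula unit = 1.0000 × 60.083 = 60.083 g.
SiO2 wt% = 60.083 / 196.025 × 100 = 30.65%.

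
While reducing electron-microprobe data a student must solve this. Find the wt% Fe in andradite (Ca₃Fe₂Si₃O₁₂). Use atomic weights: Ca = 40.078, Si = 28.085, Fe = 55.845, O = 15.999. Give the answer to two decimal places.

Molar mass of Ca₃Fe₂Si₃O₁₂: 3*40.078 + 2*55.845 + 3*28.085 + 12*15.999 = 508.167 g/mol.
Mass of Fe per formula unit: 2 × 55.845 = 111.690 g.
Weight fraction Fe = 111.690 / 508.167 = 0.2198.

21.98 mass %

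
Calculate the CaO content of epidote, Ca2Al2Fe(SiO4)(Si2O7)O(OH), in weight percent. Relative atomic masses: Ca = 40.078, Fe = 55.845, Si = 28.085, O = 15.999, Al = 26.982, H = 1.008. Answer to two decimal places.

Molar mass of Ca2Al2Fe(SiO4)(Si2O7)O(OH) = 2*40.078 + 2*26.982 + 1*55.845 + 3*28.085 + 13*15.999 + 1*1.008 = 483.215 g/mol.
Each formula unit contains 2 Ca, equivalent to 2/1 = 2.0000 mol CaO.
M(CaO) = 1×40.078 + 1×15.999 = 56.077 g/mol.
Mass of CaO per formula unit = 2.0000 × 56.077 = 112.154 g.
CaO wt% = 112.154 / 483.215 × 100 = 23.21%.

23.21 wt%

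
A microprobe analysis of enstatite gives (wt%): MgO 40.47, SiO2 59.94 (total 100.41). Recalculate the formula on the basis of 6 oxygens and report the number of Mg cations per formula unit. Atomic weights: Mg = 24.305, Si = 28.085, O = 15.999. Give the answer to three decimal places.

40.47 wt% MgO ÷ 40.304 g/mol = 1.00412 mol, giving 1.00412 Mg and 1.00412 O.
59.94 wt% SiO2 ÷ 60.083 g/mol = 0.99762 mol, giving 0.99762 Si and 1.99524 O.
Oxygen sums to 2.99936; scaling by 6/2.99936 = 2.00043 puts the formula on 6 O.
Mg: 1.00412 × 2.00043 = 2.009 atoms per formula unit.

2.009 Mg apfu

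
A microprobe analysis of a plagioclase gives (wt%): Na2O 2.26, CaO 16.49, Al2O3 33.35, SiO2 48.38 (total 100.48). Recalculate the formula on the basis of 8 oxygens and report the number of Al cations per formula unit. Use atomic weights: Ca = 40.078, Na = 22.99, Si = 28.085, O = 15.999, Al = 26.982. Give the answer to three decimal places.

1.791 Al apfu

Na2O: 2.26/61.979 = 0.03646 mol → 0.07292 mol Na, 0.03646 mol O.
CaO: 16.49/56.077 = 0.29406 mol → 0.29406 mol Ca, 0.29406 mol O.
Al2O3: 33.35/101.961 = 0.32709 mol → 0.65418 mol Al, 0.98127 mol O.
SiO2: 48.38/60.083 = 0.80522 mol → 0.80522 mol Si, 1.61044 mol O.
Total oxygen = 2.92223 mol. Normalization factor = 8/2.92223 = 2.73764.
Al per 8 O = 0.65418 × 2.73764 = 1.791.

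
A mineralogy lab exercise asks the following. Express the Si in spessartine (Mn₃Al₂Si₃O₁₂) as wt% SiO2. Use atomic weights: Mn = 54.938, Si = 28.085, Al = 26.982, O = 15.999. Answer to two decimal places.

Molar mass of Mn₃Al₂Si₃O₁₂ = 3*54.938 + 2*26.982 + 3*28.085 + 12*15.999 = 495.021 g/mol.
Each formula unit contains 3 Si, equivalent to 3/1 = 3.0000 mol SiO2.
M(SiO2) = 1×28.085 + 2×15.999 = 60.083 g/mol.
Mass of SiO2 per formula unit = 3.0000 × 60.083 = 180.249 g.
SiO2 wt% = 180.249 / 495.021 × 100 = 36.41%.

36.41 wt%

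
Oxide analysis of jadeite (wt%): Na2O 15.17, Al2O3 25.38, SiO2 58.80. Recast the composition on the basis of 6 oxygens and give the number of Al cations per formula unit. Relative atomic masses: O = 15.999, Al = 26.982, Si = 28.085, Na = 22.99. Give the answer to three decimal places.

Na2O: 15.17/61.979 = 0.24476 mol → 0.48952 mol Na, 0.24476 mol O.
Al2O3: 25.38/101.961 = 0.24892 mol → 0.49784 mol Al, 0.74676 mol O.
SiO2: 58.80/60.083 = 0.97865 mol → 0.97865 mol Si, 1.95730 mol O.
Total oxygen = 2.94882 mol. Normalization factor = 6/2.94882 = 2.03471.
Al per 6 O = 0.49784 × 2.03471 = 1.013.

1.013 Al apfu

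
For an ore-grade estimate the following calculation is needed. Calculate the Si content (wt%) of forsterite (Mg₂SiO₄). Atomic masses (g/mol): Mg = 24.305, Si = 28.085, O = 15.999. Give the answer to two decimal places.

M(Mg₂SiO₄) = 140.691 g/mol.
Si contributes 1 × 28.085 = 28.085 g per mole.
28.085/140.691 = 0.1996 → 19.96%.

19.96 wt%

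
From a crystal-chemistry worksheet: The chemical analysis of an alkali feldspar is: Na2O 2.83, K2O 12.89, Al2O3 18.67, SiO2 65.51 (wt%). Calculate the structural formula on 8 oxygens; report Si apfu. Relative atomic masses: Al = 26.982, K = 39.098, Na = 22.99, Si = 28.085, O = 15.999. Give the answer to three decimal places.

2.995 Si apfu

Na2O (M=61.979): mol = 0.04566; Na = 0.09132, O = 0.04566.
K2O (M=94.195): mol = 0.13684; K = 0.27368, O = 0.13684.
Al2O3 (M=101.961): mol = 0.18311; Al = 0.36622, O = 0.54933.
SiO2 (M=60.083): mol = 1.09033; Si = 1.09033, O = 2.18066.
ΣO = 2.91249; factor = 8/ΣO = 2.74679.
Si apfu = 1.09033 × 2.74679 = 2.995.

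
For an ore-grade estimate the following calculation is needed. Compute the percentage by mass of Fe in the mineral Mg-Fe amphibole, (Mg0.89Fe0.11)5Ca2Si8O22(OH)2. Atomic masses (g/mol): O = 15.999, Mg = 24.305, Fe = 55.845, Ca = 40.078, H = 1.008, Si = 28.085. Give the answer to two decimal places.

M((Mg0.89Fe0.11)5Ca2Si8O22(OH)2) = 829.700 g/mol.
Fe contributes 0.55 × 55.845 = 30.715 g per mole.
30.715/829.700 = 0.0370 → 3.70%.

3.70 weight percent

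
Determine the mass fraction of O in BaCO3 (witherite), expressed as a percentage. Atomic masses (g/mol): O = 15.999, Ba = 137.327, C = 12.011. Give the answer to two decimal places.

M(BaCO3) = 197.335 g/mol.
O contributes 3 × 15.999 = 47.997 g per mole.
47.997/197.335 = 0.2432 → 24.32%.

24.32 mass %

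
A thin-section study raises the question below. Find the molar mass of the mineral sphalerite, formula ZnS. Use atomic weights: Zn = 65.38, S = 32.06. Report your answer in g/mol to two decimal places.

Zn: 1 × 65.38 = 65.3800
S: 1 × 32.06 = 32.0600
Summing the contributions gives the formula mass.

97.44 g/mol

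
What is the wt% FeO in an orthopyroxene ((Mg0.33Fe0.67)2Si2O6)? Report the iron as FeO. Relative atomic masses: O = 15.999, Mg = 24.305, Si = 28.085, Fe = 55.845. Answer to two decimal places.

M((Mg0.33Fe0.67)2Si2O6) = 243.038 g/mol; M(FeO) = 71.844 g/mol.
Moles FeO per formula unit = 1.34 Fe ÷ 1 = 1.3400.
FeO fraction = (1.3400 × 71.844) / 243.038 = 96.271/243.038 = 0.3961.

39.61 wt%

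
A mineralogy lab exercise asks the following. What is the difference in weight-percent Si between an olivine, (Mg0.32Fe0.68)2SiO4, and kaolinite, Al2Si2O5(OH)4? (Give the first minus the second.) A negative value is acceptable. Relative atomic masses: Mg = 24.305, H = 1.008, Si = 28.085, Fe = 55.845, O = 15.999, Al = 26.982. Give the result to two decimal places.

M((Mg0.32Fe0.68)2SiO4) = 183.585 g/mol, so wt% Si = 28.085/183.585 × 100 = 15.30%.
M(Al2Si2O5(OH)4) = 258.157 g/mol, so wt% Si = 56.170/258.157 × 100 = 21.76%.
15.30 − 21.76 = -6.46 pp.

-6.46 percentage points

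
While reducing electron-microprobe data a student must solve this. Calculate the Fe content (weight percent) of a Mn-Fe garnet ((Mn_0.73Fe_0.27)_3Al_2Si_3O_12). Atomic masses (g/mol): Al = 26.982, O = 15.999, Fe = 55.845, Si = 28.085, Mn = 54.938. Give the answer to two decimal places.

Molar mass of (Mn_0.73Fe_0.27)_3Al_2Si_3O_12: 2.19*54.938 + 0.81*55.845 + 2*26.982 + 3*28.085 + 12*15.999 = 495.756 g/mol.
Mass of Fe per formula unit: 0.81 × 55.845 = 45.234 g.
Weight fraction Fe = 45.234 / 495.756 = 0.0912.

9.12 weight percent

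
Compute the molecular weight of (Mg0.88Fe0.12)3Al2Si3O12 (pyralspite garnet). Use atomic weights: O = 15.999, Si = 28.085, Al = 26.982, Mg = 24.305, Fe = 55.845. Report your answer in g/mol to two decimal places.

Mg: 2.64 × 24.305 = 64.1652
Fe: 0.36 × 55.845 = 20.1042
Al: 2 × 26.982 = 53.9640
Si: 3 × 28.085 = 84.2550
O: 12 × 15.999 = 191.9880
Summing the contributions gives the formula mass.

414.48 g/mol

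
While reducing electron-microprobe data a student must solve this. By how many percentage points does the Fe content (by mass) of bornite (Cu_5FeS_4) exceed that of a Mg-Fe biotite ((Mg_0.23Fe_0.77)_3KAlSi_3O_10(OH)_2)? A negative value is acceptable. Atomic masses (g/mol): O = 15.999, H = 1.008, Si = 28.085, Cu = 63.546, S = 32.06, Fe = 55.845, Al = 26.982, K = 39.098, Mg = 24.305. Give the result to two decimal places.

-15.19 percentage points

First mineral: 55.845 g Fe in 501.815 g formula = 11.13 wt% Fe.
Second mineral: 129.002 g Fe in 490.111 g formula = 26.32 wt% Fe.
11.13% − 26.32% gives a difference of -15.19 percentage points.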